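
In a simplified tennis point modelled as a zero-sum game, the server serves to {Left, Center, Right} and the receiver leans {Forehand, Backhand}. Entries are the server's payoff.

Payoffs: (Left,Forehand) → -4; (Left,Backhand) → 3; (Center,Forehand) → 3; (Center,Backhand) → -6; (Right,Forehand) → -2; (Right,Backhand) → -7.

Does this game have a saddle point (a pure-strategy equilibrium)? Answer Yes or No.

Row minima: Left → -4, Center → -6, Right → -7; maximin = -4.
Column maxima: Forehand → 3, Backhand → 3; minimax = 3.
-4 ≠ 3, so no pure-strategy equilibrium exists.

No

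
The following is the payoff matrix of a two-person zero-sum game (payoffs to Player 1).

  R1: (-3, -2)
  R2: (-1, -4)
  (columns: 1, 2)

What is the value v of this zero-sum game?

Row minima: R1 → -3, R2 → -4; maximin = -3.
Column maxima: 1 → -1, 2 → -2; minimax = -2.
-3 ≠ -2, so there is no saddle point; optimal play is mixed.
Let Player 1 play R1 with probability p. Expected payoff against 1: (-3)p + (-1)(1−p) = −2p − 1; against 2: (-2)p + (-4)(1−p) = 2p − 4.
Setting these equal: −2p − 1 = 2p − 4 ⇒ −4p = -3 ⇒ p = 3/4, and the value is (-2)·(3/4) − 1 = -5/2.
For Player 2: with q = P(1), equating R1's and R2's payoffs gives −q − 2 = 3q − 4 ⇒ q = 1/2.

-5/2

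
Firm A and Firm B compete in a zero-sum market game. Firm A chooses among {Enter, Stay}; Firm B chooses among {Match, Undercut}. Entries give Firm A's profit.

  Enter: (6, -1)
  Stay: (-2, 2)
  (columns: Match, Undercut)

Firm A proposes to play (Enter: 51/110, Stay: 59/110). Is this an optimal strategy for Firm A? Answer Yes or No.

Against Match this mix gives (51/110)·6 + (59/110)·(-2) = 94/55.
Against Undercut this mix gives (51/110)·(-1) + (59/110)·2 = 67/110.
Firm B will play Undercut, holding Firm A to 67/110. Shifting weight toward the row that does better against Undercut would raise this floor (the equalizing mix achieves 10/11 against both Undercut and Match), so the proposed strategy is not optimal.

No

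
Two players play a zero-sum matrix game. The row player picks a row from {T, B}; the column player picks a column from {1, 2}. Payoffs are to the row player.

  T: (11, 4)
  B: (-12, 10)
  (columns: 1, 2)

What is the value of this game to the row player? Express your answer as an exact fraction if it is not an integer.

Row minima: T → 4, B → -12; maximin = 4.
Column maxima: 1 → 11, 2 → 10; minimax = 10.
4 ≠ 10, so there is no saddle point; optimal play is mixed.
Let the row player play T with probability p. Expected payoff against 1: 11p + (-12)(1−p) = 23p − 12; against 2: 4p + 10(1−p) = −6p + 10.
Setting these equal: 23p − 12 = −6p + 10 ⇒ 29p = 22 ⇒ p = 22/29, and the value is (23)·(22/29) − 12 = 158/29.
For the column player: with q = P(1), equating T's and B's payoffs gives 7q + 4 = −22q + 10 ⇒ q = 6/29.

158/29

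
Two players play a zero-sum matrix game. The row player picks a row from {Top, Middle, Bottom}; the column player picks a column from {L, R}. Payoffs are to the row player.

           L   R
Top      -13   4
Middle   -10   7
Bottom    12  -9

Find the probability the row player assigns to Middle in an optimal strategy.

21/38

Row minima: Top → -13, Middle → -10, Bottom → -9; maximin = -9.
Column maxima: L → 12, R → 7; minimax = 7.
-9 ≠ 7, so there is no saddle point; optimal play is mixed.
Top is strictly dominated by Middle, so the row player never plays it.
On the remaining 2×2 (Middle, Bottom vs L, R):
Let the row player play Middle with probability p. Expected payoff against L: (-10)p + 12(1−p) = −22p + 12; against R: 7p + (-9)(1−p) = 16p − 9.
Setting these equal: −22p + 12 = 16p − 9 ⇒ −38p = -21 ⇒ p = 21/38, and the value is (-22)·(21/38) + 12 = -3/19.
For the column player: with q = P(L), equating Middle's and Bottom's payoffs gives −17q + 7 = 21q − 9 ⇒ q = 8/19.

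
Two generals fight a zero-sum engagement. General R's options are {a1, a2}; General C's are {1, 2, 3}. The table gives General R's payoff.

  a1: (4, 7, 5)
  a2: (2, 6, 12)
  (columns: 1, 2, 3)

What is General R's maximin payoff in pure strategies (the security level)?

Row minima: a1 → 4, a2 → 2.
The best of these is 4.

4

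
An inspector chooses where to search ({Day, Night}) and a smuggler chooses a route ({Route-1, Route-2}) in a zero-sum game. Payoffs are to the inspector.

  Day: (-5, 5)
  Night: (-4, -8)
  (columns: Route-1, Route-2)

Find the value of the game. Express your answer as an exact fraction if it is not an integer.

-30/7

Row minima: Day → -5, Night → -8; maximin = -5.
Column maxima: Route-1 → -4, Route-2 → 5; minimax = -4.
-5 ≠ -4, so there is no saddle point; optimal play is mixed.
Let the inspector play Day with probability p. Expected payoff against Route-1: (-5)p + (-4)(1−p) = −p − 4; against Route-2: 5p + (-8)(1−p) = 13p − 8.
Setting these equal: −p − 4 = 13p − 8 ⇒ −14p = -4 ⇒ p = 2/7, and the value is (-1)·(2/7) − 4 = -30/7.
For the smuggler: with q = P(Route-1), equating Day's and Night's payoffs gives −10q + 5 = 4q − 8 ⇒ q = 13/14.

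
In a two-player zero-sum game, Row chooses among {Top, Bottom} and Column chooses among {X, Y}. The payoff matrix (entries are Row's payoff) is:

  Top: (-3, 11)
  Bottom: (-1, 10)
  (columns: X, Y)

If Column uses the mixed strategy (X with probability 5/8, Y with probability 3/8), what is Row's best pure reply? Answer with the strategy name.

Expected payoff of Top: (5/8)·(-3) + (3/8)·11 = 9/4.
Expected payoff of Bottom: (5/8)·(-1) + (3/8)·10 = 25/8.
The largest is 25/8, so Row's best response is Bottom.

Bottom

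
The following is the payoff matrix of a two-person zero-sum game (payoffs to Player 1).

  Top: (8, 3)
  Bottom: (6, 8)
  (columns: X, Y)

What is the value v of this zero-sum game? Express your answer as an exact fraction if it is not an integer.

Row minima: Top → 3, Bottom → 6; maximin = 6.
Column maxima: X → 8, Y → 8; minimax = 8.
6 ≠ 8, so there is no saddle point; optimal play is mixed.
Let Player 1 play Top with probability p. Expected payoff against X: 8p + 6(1−p) = 2p + 6; against Y: 3p + 8(1−p) = −5p + 8.
Setting these equal: 2p + 6 = −5p + 8 ⇒ 7p = 2 ⇒ p = 2/7, and the value is (2)·(2/7) + 6 = 46/7.
For Player 2: with q = P(X), equating Top's and Bottom's payoffs gives 5q + 3 = −2q + 8 ⇒ q = 5/7.

46/7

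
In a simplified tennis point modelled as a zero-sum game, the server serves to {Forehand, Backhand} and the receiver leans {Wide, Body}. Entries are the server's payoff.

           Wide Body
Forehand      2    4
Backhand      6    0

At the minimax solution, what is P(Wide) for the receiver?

1/2

Row minima: Forehand → 2, Backhand → 0; maximin = 2.
Column maxima: Wide → 6, Body → 4; minimax = 4.
2 ≠ 4, so there is no saddle point; optimal play is mixed.
Let the server play Forehand with probability p. Expected payoff against Wide: 2p + 6(1−p) = −4p + 6; against Body: 4p + 0(1−p) = 4p.
Setting these equal: −4p + 6 = 4p ⇒ −8p = -6 ⇒ p = 3/4, and the value is (-4)·(3/4) + 6 = 3.
For the receiver: with q = P(Wide), equating Forehand's and Backhand's payoffs gives −2q + 4 = 6q ⇒ q = 1/2.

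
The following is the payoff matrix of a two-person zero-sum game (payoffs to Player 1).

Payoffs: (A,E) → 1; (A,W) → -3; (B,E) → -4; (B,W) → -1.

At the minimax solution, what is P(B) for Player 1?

4/7

Row minima: A → -3, B → -4; maximin = -3.
Column maxima: E → 1, W → -1; minimax = -1.
-3 ≠ -1, so there is no saddle point; optimal play is mixed.
Let Player 1 play A with probability p. Expected payoff against E: 1p + (-4)(1−p) = 5p − 4; against W: (-3)p + (-1)(1−p) = −2p − 1.
Setting these equal: 5p − 4 = −2p − 1 ⇒ 7p = 3 ⇒ p = 3/7, and the value is (5)·(3/7) − 4 = -13/7.
For Player 2: with q = P(E), equating A's and B's payoffs gives 4q − 3 = −3q − 1 ⇒ q = 2/7.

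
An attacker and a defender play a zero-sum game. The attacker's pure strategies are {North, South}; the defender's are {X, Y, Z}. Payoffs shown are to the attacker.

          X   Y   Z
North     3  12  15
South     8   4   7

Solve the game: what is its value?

Row minima: North → 3, South → 4; maximin = 4.
Column maxima: X → 8, Y → 12, Z → 15; minimax = 8.
4 ≠ 8, so there is no saddle point; optimal play is mixed.
Z is strictly dominated by Y (it gives the attacker strictly more in every row), so the defender never plays it.
On the remaining 2×2 (North, South vs X, Y):
Let the attacker play North with probability p. Expected payoff against X: 3p + 8(1−p) = −5p + 8; against Y: 12p + 4(1−p) = 8p + 4.
Setting these equal: −5p + 8 = 8p + 4 ⇒ −13p = -4 ⇒ p = 4/13, and the value is (-5)·(4/13) + 8 = 84/13.
For the defender: with q = P(X), equating North's and South's payoffs gives −9q + 12 = 4q + 4 ⇒ q = 8/13.

84/13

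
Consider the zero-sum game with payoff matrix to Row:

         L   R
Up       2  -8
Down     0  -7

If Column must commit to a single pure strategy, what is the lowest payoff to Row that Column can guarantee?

Column maxima: L → 2, R → -7.
The smallest of these is -7.

-7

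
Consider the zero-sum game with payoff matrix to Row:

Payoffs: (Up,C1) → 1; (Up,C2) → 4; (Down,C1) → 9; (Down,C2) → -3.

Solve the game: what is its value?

13/5

Row minima: Up → 1, Down → -3; maximin = 1.
Column maxima: C1 → 9, C2 → 4; minimax = 4.
1 ≠ 4, so there is no saddle point; optimal play is mixed.
Let Row play Up with probability p. Expected payoff against C1: 1p + 9(1−p) = −8p + 9; against C2: 4p + (-3)(1−p) = 7p − 3.
Setting these equal: −8p + 9 = 7p − 3 ⇒ −15p = -12 ⇒ p = 4/5, and the value is (-8)·(4/5) + 9 = 13/5.
For Column: with q = P(C1), equating Up's and Down's payoffs gives −3q + 4 = 12q − 3 ⇒ q = 7/15.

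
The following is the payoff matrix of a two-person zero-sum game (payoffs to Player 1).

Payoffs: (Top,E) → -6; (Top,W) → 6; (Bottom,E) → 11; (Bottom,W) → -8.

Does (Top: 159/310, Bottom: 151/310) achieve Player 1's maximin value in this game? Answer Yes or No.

No

Against E this mix gives (159/310)·(-6) + (151/310)·11 = 707/310.
Against W this mix gives (159/310)·6 + (151/310)·(-8) = -127/155.
Player 2 will play W, holding Player 1 to -127/155. Shifting weight toward the row that does better against W would raise this floor (the equalizing mix achieves 18/31 against both W and E), so the proposed strategy is not optimal.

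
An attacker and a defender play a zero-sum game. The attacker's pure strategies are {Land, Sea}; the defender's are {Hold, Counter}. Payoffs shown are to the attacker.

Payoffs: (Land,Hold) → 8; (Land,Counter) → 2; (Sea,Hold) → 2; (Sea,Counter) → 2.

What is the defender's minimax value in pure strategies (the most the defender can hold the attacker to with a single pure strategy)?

Column maxima: Hold → 8, Counter → 2.
The smallest of these is 2.

2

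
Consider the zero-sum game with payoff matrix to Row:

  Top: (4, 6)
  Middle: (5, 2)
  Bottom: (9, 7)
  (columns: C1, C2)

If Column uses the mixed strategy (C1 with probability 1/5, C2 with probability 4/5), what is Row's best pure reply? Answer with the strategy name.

Expected payoff of Top: (1/5)·4 + (4/5)·6 = 28/5.
Expected payoff of Middle: (1/5)·5 + (4/5)·2 = 13/5.
Expected payoff of Bottom: (1/5)·9 + (4/5)·7 = 37/5.
The largest is 37/5, so Row's best response is Bottom.

Bottom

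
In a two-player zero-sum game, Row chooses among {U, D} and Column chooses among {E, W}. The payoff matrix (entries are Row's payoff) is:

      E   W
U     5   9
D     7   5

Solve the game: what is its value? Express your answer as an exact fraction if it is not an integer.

Row minima: U → 5, D → 5; maximin = 5.
Column maxima: E → 7, W → 9; minimax = 7.
5 ≠ 7, so there is no saddle point; optimal play is mixed.
Let Row play U with probability p. Expected payoff against E: 5p + 7(1−p) = −2p + 7; against W: 9p + 5(1−p) = 4p + 5.
Setting these equal: −2p + 7 = 4p + 5 ⇒ −6p = -2 ⇒ p = 1/3, and the value is (-2)·(1/3) + 7 = 19/3.
For Column: with q = P(E), equating U's and D's payoffs gives −4q + 9 = 2q + 5 ⇒ q = 2/3.

19/3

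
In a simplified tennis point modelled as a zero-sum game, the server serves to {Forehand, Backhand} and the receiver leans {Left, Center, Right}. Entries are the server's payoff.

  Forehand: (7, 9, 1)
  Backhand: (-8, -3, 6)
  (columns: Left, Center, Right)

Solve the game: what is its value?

5/2

Row minima: Forehand → 1, Backhand → -8; maximin = 1.
Column maxima: Left → 7, Center → 9, Right → 6; minimax = 6.
1 ≠ 6, so there is no saddle point; optimal play is mixed.
Center is strictly dominated by Left (it gives the server strictly more in every row), so the receiver never plays it.
On the remaining 2×2 (Forehand, Backhand vs Left, Right):
Let the server play Forehand with probability p. Expected payoff against Left: 7p + (-8)(1−p) = 15p − 8; against Right: 1p + 6(1−p) = −5p + 6.
Setting these equal: 15p − 8 = −5p + 6 ⇒ 20p = 14 ⇒ p = 7/10, and the value is (15)·(7/10) − 8 = 5/2.
For the receiver: with q = P(Left), equating Forehand's and Backhand's payoffs gives 6q + 1 = −14q + 6 ⇒ q = 1/4.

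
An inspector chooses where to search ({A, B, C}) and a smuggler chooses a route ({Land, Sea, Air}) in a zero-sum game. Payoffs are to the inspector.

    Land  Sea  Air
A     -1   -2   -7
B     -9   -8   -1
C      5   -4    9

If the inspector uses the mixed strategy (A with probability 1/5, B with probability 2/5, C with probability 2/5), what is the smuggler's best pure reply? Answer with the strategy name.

Sea

If the smuggler plays Land, the inspector's expected payoff is (1/5)·(-1) + (2/5)·(-9) + (2/5)·5 = -9/5.
If the smuggler plays Sea, the inspector's expected payoff is (1/5)·(-2) + (2/5)·(-8) + (2/5)·(-4) = -26/5.
If the smuggler plays Air, the inspector's expected payoff is (1/5)·(-7) + (2/5)·(-1) + (2/5)·9 = 9/5.
The smuggler minimizes the inspector's payoff; the smallest is -26/5, so the best response is Sea.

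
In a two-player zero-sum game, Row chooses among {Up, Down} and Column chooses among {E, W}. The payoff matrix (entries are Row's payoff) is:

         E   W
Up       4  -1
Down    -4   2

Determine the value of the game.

4/11

Row minima: Up → -1, Down → -4; maximin = -1.
Column maxima: E → 4, W → 2; minimax = 2.
-1 ≠ 2, so there is no saddle point; optimal play is mixed.
Let Row play Up with probability p. Expected payoff against E: 4p + (-4)(1−p) = 8p − 4; against W: (-1)p + 2(1−p) = −3p + 2.
Setting these equal: 8p − 4 = −3p + 2 ⇒ 11p = 6 ⇒ p = 6/11, and the value is (8)·(6/11) − 4 = 4/11.
For Column: with q = P(E), equating Up's and Down's payoffs gives 5q − 1 = −6q + 2 ⇒ q = 3/11.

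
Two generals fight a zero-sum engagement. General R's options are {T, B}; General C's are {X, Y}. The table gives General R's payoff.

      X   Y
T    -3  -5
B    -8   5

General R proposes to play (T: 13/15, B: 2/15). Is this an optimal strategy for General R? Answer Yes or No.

Yes

Against X this mix gives (13/15)·(-3) + (2/15)·(-8) = -11/3.
Against Y this mix gives (13/15)·(-5) + (2/15)·5 = -11/3.
All of General C's active replies (X, Y) yield -11/3, and no column does worse for General R. The mix makes General C indifferent and guarantees -11/3, so it is optimal.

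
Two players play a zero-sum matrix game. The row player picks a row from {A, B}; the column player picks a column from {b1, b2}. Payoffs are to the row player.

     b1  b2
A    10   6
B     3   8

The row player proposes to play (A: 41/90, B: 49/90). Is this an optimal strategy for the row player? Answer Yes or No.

Against b1 this mix gives (41/90)·10 + (49/90)·3 = 557/90.
Against b2 this mix gives (41/90)·6 + (49/90)·8 = 319/45.
The column player will play b1, holding the row player to 557/90. Shifting weight toward the row that does better against b1 would raise this floor (the equalizing mix achieves 62/9 against both b1 and b2), so the proposed strategy is not optimal.

No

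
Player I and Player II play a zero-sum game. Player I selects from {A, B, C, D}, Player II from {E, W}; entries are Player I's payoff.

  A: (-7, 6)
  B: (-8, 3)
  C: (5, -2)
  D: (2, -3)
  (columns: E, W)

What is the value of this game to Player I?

Row minima: A → -7, B → -8, C → -2, D → -3; maximin = -2.
Column maxima: E → 5, W → 6; minimax = 5.
-2 ≠ 5, so there is no saddle point; optimal play is mixed.
B is strictly dominated by A, so Player I never plays it.
D is strictly dominated by C, so Player I never plays it.
On the remaining 2×2 (A, C vs E, W):
Let Player I play A with probability p. Expected payoff against E: (-7)p + 5(1−p) = −12p + 5; against W: 6p + (-2)(1−p) = 8p − 2.
Setting these equal: −12p + 5 = 8p − 2 ⇒ −20p = -7 ⇒ p = 7/20, and the value is (-12)·(7/20) + 5 = 4/5.
For Player II: with q = P(E), equating A's and C's payoffs gives −13q + 6 = 7q − 2 ⇒ q = 2/5.

4/5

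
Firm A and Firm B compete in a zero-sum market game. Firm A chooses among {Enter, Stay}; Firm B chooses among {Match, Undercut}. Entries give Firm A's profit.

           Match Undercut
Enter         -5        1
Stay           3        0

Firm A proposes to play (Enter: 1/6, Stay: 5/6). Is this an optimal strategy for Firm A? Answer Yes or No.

Against Match this mix gives (1/6)·(-5) + (5/6)·3 = 5/3.
Against Undercut this mix gives (1/6)·1 + (5/6)·0 = 1/6.
Firm B will play Undercut, holding Firm A to 1/6. Shifting weight toward the row that does better against Undercut would raise this floor (the equalizing mix achieves 1/3 against both Undercut and Match), so the proposed strategy is not optimal.

No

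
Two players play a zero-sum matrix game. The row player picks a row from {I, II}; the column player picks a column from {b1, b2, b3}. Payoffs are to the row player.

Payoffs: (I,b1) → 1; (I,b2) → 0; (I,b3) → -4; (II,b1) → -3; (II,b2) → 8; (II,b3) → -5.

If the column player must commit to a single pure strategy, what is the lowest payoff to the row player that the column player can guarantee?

-4

Column maxima: b1 → 1, b2 → 8, b3 → -4.
The smallest of these is -4.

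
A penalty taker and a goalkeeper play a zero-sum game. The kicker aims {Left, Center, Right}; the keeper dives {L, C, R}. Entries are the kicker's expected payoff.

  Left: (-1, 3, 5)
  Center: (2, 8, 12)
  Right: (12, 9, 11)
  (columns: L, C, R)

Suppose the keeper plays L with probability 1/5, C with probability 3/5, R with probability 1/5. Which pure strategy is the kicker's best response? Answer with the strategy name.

Expected payoff of Left: (1/5)·(-1) + (3/5)·3 + (1/5)·5 = 13/5.
Expected payoff of Center: (1/5)·2 + (3/5)·8 + (1/5)·12 = 38/5.
Expected payoff of Right: (1/5)·12 + (3/5)·9 + (1/5)·11 = 10.
The largest is 10, so the kicker's best response is Right.

Right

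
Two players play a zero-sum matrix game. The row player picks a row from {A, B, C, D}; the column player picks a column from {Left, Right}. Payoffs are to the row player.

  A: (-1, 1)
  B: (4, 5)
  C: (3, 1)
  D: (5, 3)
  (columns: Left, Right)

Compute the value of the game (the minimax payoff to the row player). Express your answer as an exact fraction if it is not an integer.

13/3

Row minima: A → -1, B → 4, C → 1, D → 3; maximin = 4.
Column maxima: Left → 5, Right → 5; minimax = 5.
4 ≠ 5, so there is no saddle point; optimal play is mixed.
A is strictly dominated by B, so the row player never plays it.
C is strictly dominated by B, so the row player never plays it.
On the remaining 2×2 (B, D vs Left, Right):
Let the row player play B with probability p. Expected payoff against Left: 4p + 5(1−p) = −p + 5; against Right: 5p + 3(1−p) = 2p + 3.
Setting these equal: −p + 5 = 2p + 3 ⇒ −3p = -2 ⇒ p = 2/3, and the value is (-1)·(2/3) + 5 = 13/3.
For the column player: with q = P(Left), equating B's and D's payoffs gives −q + 5 = 2q + 3 ⇒ q = 2/3.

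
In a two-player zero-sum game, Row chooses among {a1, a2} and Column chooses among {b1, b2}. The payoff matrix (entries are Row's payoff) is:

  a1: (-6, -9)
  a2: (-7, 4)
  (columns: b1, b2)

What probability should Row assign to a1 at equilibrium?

Row minima: a1 → -9, a2 → -7; maximin = -7.
Column maxima: b1 → -6, b2 → 4; minimax = -6.
-7 ≠ -6, so there is no saddle point; optimal play is mixed.
Let Row play a1 with probability p. Expected payoff against b1: (-6)p + (-7)(1−p) = p − 7; against b2: (-9)p + 4(1−p) = −13p + 4.
Setting these equal: p − 7 = −13p + 4 ⇒ 14p = 11 ⇒ p = 11/14, and the value is (1)·(11/14) − 7 = -87/14.
For Column: with q = P(b1), equating a1's and a2's payoffs gives 3q − 9 = −11q + 4 ⇒ q = 13/14.

11/14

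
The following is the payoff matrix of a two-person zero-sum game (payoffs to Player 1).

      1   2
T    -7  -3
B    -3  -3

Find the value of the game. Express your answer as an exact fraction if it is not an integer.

Row minima: T → -7, B → -3; maximin = -3.
Column maxima: 1 → -3, 2 → -3; minimax = -3.
Since maximin = minimax = -3, there is a saddle point and the value is -3.

-3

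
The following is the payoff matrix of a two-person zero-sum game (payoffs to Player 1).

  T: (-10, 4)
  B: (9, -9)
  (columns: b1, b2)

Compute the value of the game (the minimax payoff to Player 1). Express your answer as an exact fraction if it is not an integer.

-27/16

Row minima: T → -10, B → -9; maximin = -9.
Column maxima: b1 → 9, b2 → 4; minimax = 4.
-9 ≠ 4, so there is no saddle point; optimal play is mixed.
Let Player 1 play T with probability p. Expected payoff against b1: (-10)p + 9(1−p) = −19p + 9; against b2: 4p + (-9)(1−p) = 13p − 9.
Setting these equal: −19p + 9 = 13p − 9 ⇒ −32p = -18 ⇒ p = 9/16, and the value is (-19)·(9/16) + 9 = -27/16.
For Player 2: with q = P(b1), equating T's and B's payoffs gives −14q + 4 = 18q − 9 ⇒ q = 13/32.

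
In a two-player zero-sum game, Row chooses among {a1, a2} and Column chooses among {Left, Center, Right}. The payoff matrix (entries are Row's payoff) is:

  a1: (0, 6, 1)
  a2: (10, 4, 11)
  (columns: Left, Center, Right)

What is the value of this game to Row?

5

Row minima: a1 → 0, a2 → 4; maximin = 4.
Column maxima: Left → 10, Center → 6, Right → 11; minimax = 6.
4 ≠ 6, so there is no saddle point; optimal play is mixed.
Right is strictly dominated by Left (it gives Row strictly more in every row), so Column never plays it.
On the remaining 2×2 (a1, a2 vs Left, Center):
Let Row play a1 with probability p. Expected payoff against Left: 0p + 10(1−p) = −10p + 10; against Center: 6p + 4(1−p) = 2p + 4.
Setting these equal: −10p + 10 = 2p + 4 ⇒ −12p = -6 ⇒ p = 1/2, and the value is (-10)·(1/2) + 10 = 5.
For Column: with q = P(Left), equating a1's and a2's payoffs gives −6q + 6 = 6q + 4 ⇒ q = 1/6.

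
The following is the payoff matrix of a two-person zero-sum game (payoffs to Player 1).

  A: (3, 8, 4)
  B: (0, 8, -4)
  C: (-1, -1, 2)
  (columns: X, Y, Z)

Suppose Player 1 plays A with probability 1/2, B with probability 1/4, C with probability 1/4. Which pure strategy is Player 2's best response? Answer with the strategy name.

X

If Player 2 plays X, Player 1's expected payoff is (1/2)·3 + (1/4)·0 + (1/4)·(-1) = 5/4.
If Player 2 plays Y, Player 1's expected payoff is (1/2)·8 + (1/4)·8 + (1/4)·(-1) = 23/4.
If Player 2 plays Z, Player 1's expected payoff is (1/2)·4 + (1/4)·(-4) + (1/4)·2 = 3/2.
Player 2 minimizes Player 1's payoff; the smallest is 5/4, so the best response is X.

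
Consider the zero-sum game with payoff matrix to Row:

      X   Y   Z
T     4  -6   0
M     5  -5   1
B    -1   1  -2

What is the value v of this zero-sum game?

-1

Row minima: T → -6, M → -5, B → -2; maximin = -2.
Column maxima: X → 5, Y → 1, Z → 1; minimax = 1.
-2 ≠ 1, so there is no saddle point; optimal play is mixed.
T is strictly dominated by M, so Row never plays it.
X is strictly dominated by Z (it gives Row strictly more in every row), so Column never plays it.
On the remaining 2×2 (M, B vs Y, Z):
Let Row play M with probability p. Expected payoff against Y: (-5)p + 1(1−p) = −6p + 1; against Z: 1p + (-2)(1−p) = 3p − 2.
Setting these equal: −6p + 1 = 3p − 2 ⇒ −9p = -3 ⇒ p = 1/3, and the value is (-6)·(1/3) + 1 = -1.
For Column: with q = P(Y), equating M's and B's payoffs gives −6q + 1 = 3q − 2 ⇒ q = 1/3.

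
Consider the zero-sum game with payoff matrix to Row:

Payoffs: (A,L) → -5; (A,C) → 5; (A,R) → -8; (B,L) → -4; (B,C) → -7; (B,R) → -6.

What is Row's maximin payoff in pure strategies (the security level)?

-7

Row minima: A → -8, B → -7.
The best of these is -7.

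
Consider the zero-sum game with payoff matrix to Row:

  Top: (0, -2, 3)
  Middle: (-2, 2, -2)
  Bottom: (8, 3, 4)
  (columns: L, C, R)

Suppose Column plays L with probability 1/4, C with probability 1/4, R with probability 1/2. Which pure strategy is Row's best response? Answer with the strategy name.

Expected payoff of Top: (1/4)·0 + (1/4)·(-2) + (1/2)·3 = 1.
Expected payoff of Middle: (1/4)·(-2) + (1/4)·2 + (1/2)·(-2) = -1.
Expected payoff of Bottom: (1/4)·8 + (1/4)·3 + (1/2)·4 = 19/4.
The largest is 19/4, so Row's best response is Bottom.

Bottom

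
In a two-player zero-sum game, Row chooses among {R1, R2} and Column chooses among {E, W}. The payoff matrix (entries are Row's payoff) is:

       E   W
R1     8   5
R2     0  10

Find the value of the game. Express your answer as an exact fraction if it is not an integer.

80/13

Row minima: R1 → 5, R2 → 0; maximin = 5.
Column maxima: E → 8, W → 10; minimax = 8.
5 ≠ 8, so there is no saddle point; optimal play is mixed.
Let Row play R1 with probability p. Expected payoff against E: 8p + 0(1−p) = 8p; against W: 5p + 10(1−p) = −5p + 10.
Setting these equal: 8p = −5p + 10 ⇒ 13p = 10 ⇒ p = 10/13, and the value is (8)·(10/13) = 80/13.
For Column: with q = P(E), equating R1's and R2's payoffs gives 3q + 5 = −10q + 10 ⇒ q = 5/13.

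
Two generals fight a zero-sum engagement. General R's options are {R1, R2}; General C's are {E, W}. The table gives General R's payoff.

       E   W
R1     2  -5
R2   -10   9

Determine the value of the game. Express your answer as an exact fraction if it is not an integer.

Row minima: R1 → -5, R2 → -10; maximin = -5.
Column maxima: E → 2, W → 9; minimax = 2.
-5 ≠ 2, so there is no saddle point; optimal play is mixed.
Let General R play R1 with probability p. Expected payoff against E: 2p + (-10)(1−p) = 12p − 10; against W: (-5)p + 9(1−p) = −14p + 9.
Setting these equal: 12p − 10 = −14p + 9 ⇒ 26p = 19 ⇒ p = 19/26, and the value is (12)·(19/26) − 10 = -16/13.
For General C: with q = P(E), equating R1's and R2's payoffs gives 7q − 5 = −19q + 9 ⇒ q = 7/13.

-16/13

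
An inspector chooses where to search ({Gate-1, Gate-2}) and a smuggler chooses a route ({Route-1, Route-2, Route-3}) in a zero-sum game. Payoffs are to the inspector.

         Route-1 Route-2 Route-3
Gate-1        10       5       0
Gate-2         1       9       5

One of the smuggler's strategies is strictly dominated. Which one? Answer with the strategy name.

Route-3 holds the inspector's payoff strictly below Route-2 in every row: 0 < 5, 5 < 9.
So Route-2 is strictly dominated for the smuggler.

Route-2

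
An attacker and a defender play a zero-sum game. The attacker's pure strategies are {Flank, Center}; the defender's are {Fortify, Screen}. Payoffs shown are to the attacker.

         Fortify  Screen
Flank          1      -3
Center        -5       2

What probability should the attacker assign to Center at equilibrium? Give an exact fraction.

Row minima: Flank → -3, Center → -5; maximin = -3.
Column maxima: Fortify → 1, Screen → 2; minimax = 1.
-3 ≠ 1, so there is no saddle point; optimal play is mixed.
Let the attacker play Flank with probability p. Expected payoff against Fortify: 1p + (-5)(1−p) = 6p − 5; against Screen: (-3)p + 2(1−p) = −5p + 2.
Setting these equal: 6p − 5 = −5p + 2 ⇒ 11p = 7 ⇒ p = 7/11, and the value is (6)·(7/11) − 5 = -13/11.
For the defender: with q = P(Fortify), equating Flank's and Center's payoffs gives 4q − 3 = −7q + 2 ⇒ q = 5/11.

4/11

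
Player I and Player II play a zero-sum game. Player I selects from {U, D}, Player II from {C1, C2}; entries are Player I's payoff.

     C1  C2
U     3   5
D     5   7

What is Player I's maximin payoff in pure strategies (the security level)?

Row minima: U → 3, D → 5.
The best of these is 5.

5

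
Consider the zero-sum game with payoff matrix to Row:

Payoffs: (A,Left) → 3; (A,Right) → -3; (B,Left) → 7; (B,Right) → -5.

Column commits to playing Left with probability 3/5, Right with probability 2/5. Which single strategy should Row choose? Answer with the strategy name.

B

Expected payoff of A: (3/5)·3 + (2/5)·(-3) = 3/5.
Expected payoff of B: (3/5)·7 + (2/5)·(-5) = 11/5.
The largest is 11/5, so Row's best response is B.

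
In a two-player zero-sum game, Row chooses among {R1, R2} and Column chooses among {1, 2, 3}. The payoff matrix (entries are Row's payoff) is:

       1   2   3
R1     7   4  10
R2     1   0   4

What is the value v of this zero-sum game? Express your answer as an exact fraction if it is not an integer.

Row minima: R1 → 4, R2 → 0; maximin = 4.
Column maxima: 1 → 7, 2 → 4, 3 → 10; minimax = 4.
Since maximin = minimax = 4, there is a saddle point and the value is 4.

4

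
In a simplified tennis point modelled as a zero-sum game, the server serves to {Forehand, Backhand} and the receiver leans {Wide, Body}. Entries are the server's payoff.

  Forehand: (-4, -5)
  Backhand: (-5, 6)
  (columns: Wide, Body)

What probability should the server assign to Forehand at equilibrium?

Row minima: Forehand → -5, Backhand → -5; maximin = -5.
Column maxima: Wide → -4, Body → 6; minimax = -4.
-5 ≠ -4, so there is no saddle point; optimal play is mixed.
Let the server play Forehand with probability p. Expected payoff against Wide: (-4)p + (-5)(1−p) = p − 5; against Body: (-5)p + 6(1−p) = −11p + 6.
Setting these equal: p − 5 = −11p + 6 ⇒ 12p = 11 ⇒ p = 11/12, and the value is (1)·(11/12) − 5 = -49/12.
For the receiver: with q = P(Wide), equating Forehand's and Backhand's payoffs gives q − 5 = −11q + 6 ⇒ q = 11/12.

11/12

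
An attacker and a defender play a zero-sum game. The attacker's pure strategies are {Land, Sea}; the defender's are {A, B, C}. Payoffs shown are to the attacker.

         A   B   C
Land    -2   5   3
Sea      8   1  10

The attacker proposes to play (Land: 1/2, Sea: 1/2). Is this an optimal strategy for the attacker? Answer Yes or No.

Yes

Against A this mix gives (1/2)·(-2) + (1/2)·8 = 3.
Against B this mix gives (1/2)·5 + (1/2)·1 = 3.
Against C this mix gives (1/2)·3 + (1/2)·10 = 13/2.
All of the defender's active replies (A, B) yield 3, and no column does worse for the attacker. The mix makes the defender indifferent and guarantees 3, so it is optimal.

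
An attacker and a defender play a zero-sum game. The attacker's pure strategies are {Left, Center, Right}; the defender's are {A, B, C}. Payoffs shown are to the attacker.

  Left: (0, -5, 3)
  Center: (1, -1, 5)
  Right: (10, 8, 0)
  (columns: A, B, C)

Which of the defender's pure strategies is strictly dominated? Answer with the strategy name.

B holds the attacker's payoff strictly below A in every row: -5 < 0, -1 < 1, 8 < 10.
So A is strictly dominated for the defender.

A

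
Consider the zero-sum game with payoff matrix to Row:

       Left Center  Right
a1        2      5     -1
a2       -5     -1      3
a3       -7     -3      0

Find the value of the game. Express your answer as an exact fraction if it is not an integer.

1/11

Row minima: a1 → -1, a2 → -5, a3 → -7; maximin = -1.
Column maxima: Left → 2, Center → 5, Right → 3; minimax = 2.
-1 ≠ 2, so there is no saddle point; optimal play is mixed.
a3 is strictly dominated by a2, so Row never plays it.
Center is strictly dominated by Left (it gives Row strictly more in every row), so Column never plays it.
On the remaining 2×2 (a1, a2 vs Left, Right):
Let Row play a1 with probability p. Expected payoff against Left: 2p + (-5)(1−p) = 7p − 5; against Right: (-1)p + 3(1−p) = −4p + 3.
Setting these equal: 7p − 5 = −4p + 3 ⇒ 11p = 8 ⇒ p = 8/11, and the value is (7)·(8/11) − 5 = 1/11.
For Column: with q = P(Left), equating a1's and a2's payoffs gives 3q − 1 = −8q + 3 ⇒ q = 4/11.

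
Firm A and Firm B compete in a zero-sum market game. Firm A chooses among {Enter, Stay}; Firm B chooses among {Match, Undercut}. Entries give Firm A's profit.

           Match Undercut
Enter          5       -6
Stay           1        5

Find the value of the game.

31/15

Row minima: Enter → -6, Stay → 1; maximin = 1.
Column maxima: Match → 5, Undercut → 5; minimax = 5.
1 ≠ 5, so there is no saddle point; optimal play is mixed.
Let Firm A play Enter with probability p. Expected payoff against Match: 5p + 1(1−p) = 4p + 1; against Undercut: (-6)p + 5(1−p) = −11p + 5.
Setting these equal: 4p + 1 = −11p + 5 ⇒ 15p = 4 ⇒ p = 4/15, and the value is (4)·(4/15) + 1 = 31/15.
For Firm B: with q = P(Match), equating Enter's and Stay's payoffs gives 11q − 6 = −4q + 5 ⇒ q = 11/15.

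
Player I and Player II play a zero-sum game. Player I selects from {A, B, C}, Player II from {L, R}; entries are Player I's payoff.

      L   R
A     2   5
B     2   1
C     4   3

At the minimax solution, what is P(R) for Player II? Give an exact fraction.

1/2

Row minima: A → 2, B → 1, C → 3; maximin = 3.
Column maxima: L → 4, R → 5; minimax = 4.
3 ≠ 4, so there is no saddle point; optimal play is mixed.
B is strictly dominated by C, so Player I never plays it.
On the remaining 2×2 (A, C vs L, R):
Let Player I play A with probability p. Expected payoff against L: 2p + 4(1−p) = −2p + 4; against R: 5p + 3(1−p) = 2p + 3.
Setting these equal: −2p + 4 = 2p + 3 ⇒ −4p = -1 ⇒ p = 1/4, and the value is (-2)·(1/4) + 4 = 7/2.
For Player II: with q = P(L), equating A's and C's payoffs gives −3q + 5 = q + 3 ⇒ q = 1/2.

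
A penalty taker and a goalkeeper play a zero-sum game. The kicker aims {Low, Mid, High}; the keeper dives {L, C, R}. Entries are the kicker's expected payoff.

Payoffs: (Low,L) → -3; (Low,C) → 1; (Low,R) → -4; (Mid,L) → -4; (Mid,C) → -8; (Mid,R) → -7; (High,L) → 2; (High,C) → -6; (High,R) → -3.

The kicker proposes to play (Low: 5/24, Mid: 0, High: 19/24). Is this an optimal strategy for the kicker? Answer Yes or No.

Against L this mix gives (5/24)·(-3) + (19/24)·2 = 23/24.
Against C this mix gives (5/24)·1 + (19/24)·(-6) = -109/24.
Against R this mix gives (5/24)·(-4) + (19/24)·(-3) = -77/24.
The keeper will play C, holding the kicker to -109/24. Shifting weight toward the row that does better against C would raise this floor (the equalizing mix achieves -27/8 against both C and R), so the proposed strategy is not optimal.

No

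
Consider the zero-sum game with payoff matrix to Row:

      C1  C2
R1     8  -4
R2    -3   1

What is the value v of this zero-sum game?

Row minima: R1 → -4, R2 → -3; maximin = -3.
Column maxima: C1 → 8, C2 → 1; minimax = 1.
-3 ≠ 1, so there is no saddle point; optimal play is mixed.
Let Row play R1 with probability p. Expected payoff against C1: 8p + (-3)(1−p) = 11p − 3; against C2: (-4)p + 1(1−p) = −5p + 1.
Setting these equal: 11p − 3 = −5p + 1 ⇒ 16p = 4 ⇒ p = 1/4, and the value is (11)·(1/4) − 3 = -1/4.
For Column: with q = P(C1), equating R1's and R2's payoffs gives 12q − 4 = −4q + 1 ⇒ q = 5/16.

-1/4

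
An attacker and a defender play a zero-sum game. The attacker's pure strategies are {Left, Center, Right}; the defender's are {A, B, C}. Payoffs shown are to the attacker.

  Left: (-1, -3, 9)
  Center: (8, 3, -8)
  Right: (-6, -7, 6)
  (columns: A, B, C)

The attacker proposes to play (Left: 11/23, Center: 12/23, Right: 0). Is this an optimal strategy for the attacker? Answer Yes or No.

Yes

Against A this mix gives (11/23)·(-1) + (12/23)·8 = 85/23.
Against B this mix gives (11/23)·(-3) + (12/23)·3 = 3/23.
Against C this mix gives (11/23)·9 + (12/23)·(-8) = 3/23.
All of the defender's active replies (B, C) yield 3/23, and no column does worse for the attacker. The mix makes the defender indifferent and guarantees 3/23, so it is optimal.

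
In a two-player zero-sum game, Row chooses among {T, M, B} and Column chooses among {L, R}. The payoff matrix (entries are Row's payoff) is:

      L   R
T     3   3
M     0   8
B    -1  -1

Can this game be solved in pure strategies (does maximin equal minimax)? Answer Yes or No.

Yes

Row minima: T → 3, M → 0, B → -1; maximin = 3.
Column maxima: L → 3, R → 8; minimax = 3.
maximin = minimax = 3, so a saddle point exists.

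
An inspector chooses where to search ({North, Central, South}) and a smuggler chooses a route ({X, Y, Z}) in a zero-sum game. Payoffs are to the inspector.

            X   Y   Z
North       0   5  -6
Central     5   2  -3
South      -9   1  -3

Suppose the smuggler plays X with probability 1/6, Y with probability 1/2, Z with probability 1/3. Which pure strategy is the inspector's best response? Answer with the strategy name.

Central

Expected payoff of North: (1/6)·0 + (1/2)·5 + (1/3)·(-6) = 1/2.
Expected payoff of Central: (1/6)·5 + (1/2)·2 + (1/3)·(-3) = 5/6.
Expected payoff of South: (1/6)·(-9) + (1/2)·1 + (1/3)·(-3) = -2.
The largest is 5/6, so the inspector's best response is Central.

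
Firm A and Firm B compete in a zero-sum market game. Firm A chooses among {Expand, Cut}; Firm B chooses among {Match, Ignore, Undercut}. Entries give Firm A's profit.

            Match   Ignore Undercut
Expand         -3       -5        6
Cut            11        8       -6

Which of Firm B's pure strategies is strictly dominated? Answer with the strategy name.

Ignore holds Firm A's payoff strictly below Match in every row: -5 < -3, 8 < 11.
So Match is strictly dominated for Firm B.

Match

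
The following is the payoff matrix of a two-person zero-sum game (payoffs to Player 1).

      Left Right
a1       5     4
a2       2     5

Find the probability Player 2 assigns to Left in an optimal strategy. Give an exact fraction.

Row minima: a1 → 4, a2 → 2; maximin = 4.
Column maxima: Left → 5, Right → 5; minimax = 5.
4 ≠ 5, so there is no saddle point; optimal play is mixed.
Let Player 1 play a1 with probability p. Expected payoff against Left: 5p + 2(1−p) = 3p + 2; against Right: 4p + 5(1−p) = −p + 5.
Setting these equal: 3p + 2 = −p + 5 ⇒ 4p = 3 ⇒ p = 3/4, and the value is (3)·(3/4) + 2 = 17/4.
For Player 2: with q = P(Left), equating a1's and a2's payoffs gives q + 4 = −3q + 5 ⇒ q = 1/4.

1/4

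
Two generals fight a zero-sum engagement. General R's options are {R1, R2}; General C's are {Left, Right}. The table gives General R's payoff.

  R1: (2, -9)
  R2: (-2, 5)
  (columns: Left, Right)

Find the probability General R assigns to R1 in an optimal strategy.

7/18

Row minima: R1 → -9, R2 → -2; maximin = -2.
Column maxima: Left → 2, Right → 5; minimax = 2.
-2 ≠ 2, so there is no saddle point; optimal play is mixed.
Let General R play R1 with probability p. Expected payoff against Left: 2p + (-2)(1−p) = 4p − 2; against Right: (-9)p + 5(1−p) = −14p + 5.
Setting these equal: 4p − 2 = −14p + 5 ⇒ 18p = 7 ⇒ p = 7/18, and the value is (4)·(7/18) − 2 = -4/9.
For General C: with q = P(Left), equating R1's and R2's payoffs gives 11q − 9 = −7q + 5 ⇒ q = 7/9.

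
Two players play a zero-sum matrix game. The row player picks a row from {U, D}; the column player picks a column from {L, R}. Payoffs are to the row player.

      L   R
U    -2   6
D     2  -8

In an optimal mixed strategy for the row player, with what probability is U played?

5/9

Row minima: U → -2, D → -8; maximin = -2.
Column maxima: L → 2, R → 6; minimax = 2.
-2 ≠ 2, so there is no saddle point; optimal play is mixed.
Let the row player play U with probability p. Expected payoff against L: (-2)p + 2(1−p) = −4p + 2; against R: 6p + (-8)(1−p) = 14p − 8.
Setting these equal: −4p + 2 = 14p − 8 ⇒ −18p = -10 ⇒ p = 5/9, and the value is (-4)·(5/9) + 2 = -2/9.
For the column player: with q = P(L), equating U's and D's payoffs gives −8q + 6 = 10q − 8 ⇒ q = 7/9.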